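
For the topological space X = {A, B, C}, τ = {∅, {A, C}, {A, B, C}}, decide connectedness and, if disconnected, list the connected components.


(X, τ) is connected.

Find clopen sets (U ∈ τ with X ∖ U ∈ τ):
  U = ∅, X ∖ U = {A, B, C} — both open, so U is clopen.
  U = {A, B, C}, X ∖ U = ∅ — both open, so U is clopen.
Only trivial clopens (∅ and X) exist, so (X, τ) is connected.
Compute connected components by grouping points that agree on all clopens:
  component: {A, B, C}


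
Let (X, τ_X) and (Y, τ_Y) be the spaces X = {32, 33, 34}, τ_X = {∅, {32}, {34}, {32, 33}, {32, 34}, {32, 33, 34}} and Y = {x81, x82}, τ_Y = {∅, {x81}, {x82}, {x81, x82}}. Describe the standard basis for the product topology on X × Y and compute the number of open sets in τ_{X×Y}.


Basis B = {∅ × ∅, {32} × {x81}, {32} × {x82}, {34} × {x81}, {34} × {x82}, {32} × {x81, x82}, {32, 33} × {x81}, {32, 34} × {x81}, {32, 33} × {x82}, {32, 34} × {x82}, {34} × {x81, x82}, {32, 33, 34} × {x81}, {32, 33, 34} × {x82}, {32, 33} × {x81, x82}, {32, 34} × {x81, x82}, {32, 33, 34} × {x81, x82}}; |τ_{X×Y}| = 36.

Enumerate products U × V with U ∈ τ_X, V ∈ τ_Y (deduplicated):
  ∅ × ∅ = {} (∅)
  {32} × {x81} = {(32,x81)}
  {32} × {x82} = {(32,x82)}
  {34} × {x81} = {(34,x81)}
  {34} × {x82} = {(34,x82)}
  {32} × {x81, x82} = {(32,x81), (32,x82)}
  {32, 33} × {x81} = {(32,x81), (33,x81)}
  {32, 34} × {x81} = {(32,x81), (34,x81)}
  {32, 33} × {x82} = {(32,x82), (33,x82)}
  {32, 34} × {x82} = {(32,x82), (34,x82)}
  {34} × {x81, x82} = {(34,x81), (34,x82)}
  {32, 33, 34} × {x81} = {(32,x81), (33,x81), (34,x81)}
  {32, 33, 34} × {x82} = {(32,x82), (33,x82), (34,x82)}
  {32, 33} × {x81, x82} = {(32,x81), (32,x82), (33,x81), (33,x82)}
  {32, 34} × {x81, x82} = {(32,x81), (32,x82), (34,x81), (34,x82)}
  {32, 33, 34} × {x81, x82} = {(32,x81), (32,x82), (33,x81), (33,x82), (34,x81), (34,x82)}
These 16 distinct sets form the basis B.
Close under arbitrary unions to get τ_{X×Y}; counting gives |τ_{X×Y}| = 36.


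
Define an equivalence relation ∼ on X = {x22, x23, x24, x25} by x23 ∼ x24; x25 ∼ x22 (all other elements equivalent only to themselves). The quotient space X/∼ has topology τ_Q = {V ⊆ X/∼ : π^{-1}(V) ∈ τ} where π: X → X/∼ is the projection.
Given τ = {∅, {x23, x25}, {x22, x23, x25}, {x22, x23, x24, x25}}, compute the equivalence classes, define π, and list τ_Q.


X/∼ = {[x22=x25], [x23=x24]}; |τ_Q| = 2.

Equivalence classes: [x22=x25], [x23=x24].
Quotient map π: X → X/∼ sends x22 ↦ [x22=x25], x23 ↦ [x23=x24], x24 ↦ [x23=x24], x25 ↦ [x22=x25].
For each subset V ⊆ X/∼, compute π^{-1}(V) ⊆ X and check whether π^{-1}(V) ∈ τ. V is open in τ_Q iff π^{-1}(V) ∈ τ.
  V = {}: π^{-1}(V) = ∅ ∈ τ ✓.
  V = {[x22=x25]}: π^{-1}(V) = {x22, x25} ∉ τ ✗.
  V = {[x23=x24]}: π^{-1}(V) = {x23, x24} ∉ τ ✗.
  V = {[x22=x25], [x23=x24]}: π^{-1}(V) = {x22, x23, x24, x25} ∈ τ ✓.
Open sets in the quotient: τ_Q = {{}, {[x22=x25], [x23=x24]}} (2 elements).


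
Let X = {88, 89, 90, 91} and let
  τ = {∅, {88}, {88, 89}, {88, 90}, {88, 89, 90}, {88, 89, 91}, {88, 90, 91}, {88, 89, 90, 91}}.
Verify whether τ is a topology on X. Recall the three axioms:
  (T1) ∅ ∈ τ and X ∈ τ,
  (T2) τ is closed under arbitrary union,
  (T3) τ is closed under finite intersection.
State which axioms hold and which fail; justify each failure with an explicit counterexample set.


τ is NOT a topology on X.

Axiom (T1): ∅ ∈ τ? Yes; X ∈ τ? Yes.
Axiom (T2/T3): check pairwise unions and intersections of members of τ.
Counterexample for (T3): {88, 89, 91} ∩ {88, 90, 91} = {88, 91} ∉ τ. Therefore τ is NOT a topology.


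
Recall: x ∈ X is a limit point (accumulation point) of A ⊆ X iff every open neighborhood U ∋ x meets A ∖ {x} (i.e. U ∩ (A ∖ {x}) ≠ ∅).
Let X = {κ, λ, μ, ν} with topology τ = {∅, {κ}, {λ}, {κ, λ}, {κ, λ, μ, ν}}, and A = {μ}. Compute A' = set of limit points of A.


A' = {ν}

For each x ∈ X, list the open sets U ∈ τ with x ∈ U, then check whether U ∩ (A ∖ {x}) ≠ ∅ for every such U.
  x = κ: open {κ} ∋ x has {κ} ∩ (A ∖ {κ}) = ∅, so x is NOT a limit point.
  x = λ: open {λ} ∋ x has {λ} ∩ (A ∖ {λ}) = ∅, so x is NOT a limit point.
  x = μ: open {κ, λ, μ, ν} ∋ x has {κ, λ, μ, ν} ∩ (A ∖ {μ}) = ∅, so x is NOT a limit point.
  x = ν: opens ∋ x are {κ, λ, μ, ν}; each meets A ∖ {ν}, so x IS a limit point.
Collecting: A' = {ν}.


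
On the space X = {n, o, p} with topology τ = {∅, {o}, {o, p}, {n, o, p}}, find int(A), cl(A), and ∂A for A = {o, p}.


int(A) = {o, p}, cl(A) = {n, o, p}, ∂A = {n}.

Closed sets in (X, τ) are complements of opens:
  closed(X, τ) = {∅, {n}, {n, p}, {n, o, p}}.
int(A) = ⋃ {U ∈ τ : U ⊆ A}. Opens contained in A: ∅, {o}, {o, p}.
Taking the union of these: int(A) = {o, p}.
cl(A) = ⋂ {C closed : A ⊆ C}. Closed sets containing A: {n, o, p}.
Intersecting these: cl(A) = {n, o, p}.
∂A = cl(A) ∖ int(A) = {n, o, p} ∖ {o, p} = {n}.


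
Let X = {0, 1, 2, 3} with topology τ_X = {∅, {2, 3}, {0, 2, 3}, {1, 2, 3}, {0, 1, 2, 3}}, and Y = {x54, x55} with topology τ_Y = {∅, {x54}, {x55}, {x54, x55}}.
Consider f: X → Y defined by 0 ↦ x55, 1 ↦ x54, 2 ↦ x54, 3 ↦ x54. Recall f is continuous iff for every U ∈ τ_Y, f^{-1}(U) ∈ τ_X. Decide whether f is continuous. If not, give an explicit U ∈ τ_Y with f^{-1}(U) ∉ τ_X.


f is NOT continuous.

Compute f^{-1}(U) for each U ∈ τ_Y:
  U = ∅: f^{-1}(U) = ∅ ∈ τ_X ✓.
  U = {x54}: f^{-1}(U) = {1, 2, 3} ∈ τ_X ✓.
  U = {x55}: f^{-1}(U) = {0} ∉ τ_X ✗.
  U = {x54, x55}: f^{-1}(U) = {0, 1, 2, 3} ∈ τ_X ✓.
Found U = {x55} with f^{-1}(U) = {0} not in τ_X. Therefore f is NOT continuous.


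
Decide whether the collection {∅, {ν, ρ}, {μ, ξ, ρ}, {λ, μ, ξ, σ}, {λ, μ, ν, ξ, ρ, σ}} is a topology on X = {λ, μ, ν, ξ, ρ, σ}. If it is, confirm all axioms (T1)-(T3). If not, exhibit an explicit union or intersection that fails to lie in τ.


τ is NOT a topology on X.

Axiom (T1): ∅ ∈ τ? Yes; X ∈ τ? Yes.
Axiom (T2/T3): check pairwise unions and intersections of members of τ.
Counterexample for (T3): {ν, ρ} ∩ {μ, ξ, ρ} = {ρ} ∉ τ. Therefore τ is NOT a topology.


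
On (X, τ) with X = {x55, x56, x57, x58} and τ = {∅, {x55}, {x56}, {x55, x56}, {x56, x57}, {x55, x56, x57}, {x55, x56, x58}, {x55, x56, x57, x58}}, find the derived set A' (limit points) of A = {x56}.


A' = {x57, x58}

For each x ∈ X, list the open sets U ∈ τ with x ∈ U, then check whether U ∩ (A ∖ {x}) ≠ ∅ for every such U.
  x = x55: open {x55} ∋ x has {x55} ∩ (A ∖ {x55}) = ∅, so x is NOT a limit point.
  x = x56: open {x56} ∋ x has {x56} ∩ (A ∖ {x56}) = ∅, so x is NOT a limit point.
  x = x57: opens ∋ x are {x56, x57}, {x55, x56, x57}, {x55, x56, x57, x58}; each meets A ∖ {x57}, so x IS a limit point.
  x = x58: opens ∋ x are {x55, x56, x58}, {x55, x56, x57, x58}; each meets A ∖ {x58}, so x IS a limit point.
Collecting: A' = {x57, x58}.


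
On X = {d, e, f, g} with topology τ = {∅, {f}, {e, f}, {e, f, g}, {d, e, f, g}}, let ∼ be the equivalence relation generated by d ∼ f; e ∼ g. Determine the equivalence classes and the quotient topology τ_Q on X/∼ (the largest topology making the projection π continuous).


X/∼ = {[d=f], [e=g]}; |τ_Q| = 2.

Equivalence classes: [d=f], [e=g].
Quotient map π: X → X/∼ sends d ↦ [d=f], e ↦ [e=g], f ↦ [d=f], g ↦ [e=g].
For each subset V ⊆ X/∼, compute π^{-1}(V) ⊆ X and check whether π^{-1}(V) ∈ τ. V is open in τ_Q iff π^{-1}(V) ∈ τ.
  V = {}: π^{-1}(V) = ∅ ∈ τ ✓.
  V = {[d=f]}: π^{-1}(V) = {d, f} ∉ τ ✗.
  V = {[e=g]}: π^{-1}(V) = {e, g} ∉ τ ✗.
  V = {[d=f], [e=g]}: π^{-1}(V) = {d, e, f, g} ∈ τ ✓.
Open sets in the quotient: τ_Q = {{}, {[d=f], [e=g]}} (2 elements).


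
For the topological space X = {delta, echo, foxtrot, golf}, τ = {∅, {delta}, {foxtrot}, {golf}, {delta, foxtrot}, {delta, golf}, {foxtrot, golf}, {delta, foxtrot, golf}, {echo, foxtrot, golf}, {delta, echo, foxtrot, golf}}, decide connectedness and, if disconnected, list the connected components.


(X, τ) is disconnected; components = [{delta}, {echo, foxtrot, golf}].

Find clopen sets (U ∈ τ with X ∖ U ∈ τ):
  U = ∅, X ∖ U = {delta, echo, foxtrot, golf} — both open, so U is clopen.
  U = {delta}, X ∖ U = {echo, foxtrot, golf} — both open, so U is clopen.
  U = {echo, foxtrot, golf}, X ∖ U = {delta} — both open, so U is clopen.
  U = {delta, echo, foxtrot, golf}, X ∖ U = ∅ — both open, so U is clopen.
Nontrivial clopen(s) exist: e.g. {delta}. So (X, τ) is disconnected.
Compute connected components by grouping points that agree on all clopens:
  component: {delta}
  component: {echo, foxtrot, golf}


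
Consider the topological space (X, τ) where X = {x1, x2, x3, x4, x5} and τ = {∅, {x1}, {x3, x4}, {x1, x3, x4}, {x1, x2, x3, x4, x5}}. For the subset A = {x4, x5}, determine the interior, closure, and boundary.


int(A) = ∅, cl(A) = {x2, x3, x4, x5}, ∂A = {x2, x3, x4, x5}.

Closed sets in (X, τ) are complements of opens:
  closed(X, τ) = {∅, {x2, x5}, {x1, x2, x5}, {x2, x3, x4, x5}, {x1, x2, x3, x4, x5}}.
int(A) = ⋃ {U ∈ τ : U ⊆ A}. Opens contained in A: ∅.
Taking the union of these: int(A) = ∅.
cl(A) = ⋂ {C closed : A ⊆ C}. Closed sets containing A: {x2, x3, x4, x5}, {x1, x2, x3, x4, x5}.
Intersecting these: cl(A) = {x2, x3, x4, x5}.
∂A = cl(A) ∖ int(A) = {x2, x3, x4, x5} ∖ ∅ = {x2, x3, x4, x5}.


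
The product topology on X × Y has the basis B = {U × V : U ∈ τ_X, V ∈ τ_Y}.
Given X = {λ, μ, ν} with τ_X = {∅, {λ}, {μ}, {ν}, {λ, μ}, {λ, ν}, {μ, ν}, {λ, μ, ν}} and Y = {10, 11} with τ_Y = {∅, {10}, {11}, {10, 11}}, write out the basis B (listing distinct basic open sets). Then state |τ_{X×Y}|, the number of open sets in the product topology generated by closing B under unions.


Basis B = {∅ × ∅, {λ} × {10}, {λ} × {11}, {μ} × {10}, {μ} × {11}, {ν} × {10}, {ν} × {11}, {λ} × {10, 11}, {λ, μ} × {10}, {λ, ν} × {10}, {λ, μ} × {11}, {λ, ν} × {11}, {μ} × {10, 11}, {μ, ν} × {10}, {μ, ν} × {11}, {ν} × {10, 11}, {λ, μ, ν} × {10}, {λ, μ, ν} × {11}, {λ, μ} × {10, 11}, {λ, ν} × {10, 11}, {μ, ν} × {10, 11}, {λ, μ, ν} × {10, 11}}; |τ_{X×Y}| = 64.

Enumerate products U × V with U ∈ τ_X, V ∈ τ_Y (deduplicated):
  ∅ × ∅ = {} (∅)
  {λ} × {10} = {(λ,10)}
  {λ} × {11} = {(λ,11)}
  {μ} × {10} = {(μ,10)}
  {μ} × {11} = {(μ,11)}
  {ν} × {10} = {(ν,10)}
  {ν} × {11} = {(ν,11)}
  {λ} × {10, 11} = {(λ,10), (λ,11)}
  {λ, μ} × {10} = {(λ,10), (μ,10)}
  {λ, ν} × {10} = {(λ,10), (ν,10)}
  {λ, μ} × {11} = {(λ,11), (μ,11)}
  {λ, ν} × {11} = {(λ,11), (ν,11)}
  {μ} × {10, 11} = {(μ,10), (μ,11)}
  {μ, ν} × {10} = {(μ,10), (ν,10)}
  {μ, ν} × {11} = {(μ,11), (ν,11)}
  {ν} × {10, 11} = {(ν,10), (ν,11)}
  {λ, μ, ν} × {10} = {(λ,10), (μ,10), (ν,10)}
  {λ, μ, ν} × {11} = {(λ,11), (μ,11), (ν,11)}
  {λ, μ} × {10, 11} = {(λ,10), (λ,11), (μ,10), (μ,11)}
  {λ, ν} × {10, 11} = {(λ,10), (λ,11), (ν,10), (ν,11)}
  {μ, ν} × {10, 11} = {(μ,10), (μ,11), (ν,10), (ν,11)}
  {λ, μ, ν} × {10, 11} = {(λ,10), (λ,11), (μ,10), (μ,11), (ν,10), (ν,11)}
These 22 distinct sets form the basis B.
Close under arbitrary unions to get τ_{X×Y}; counting gives |τ_{X×Y}| = 64.


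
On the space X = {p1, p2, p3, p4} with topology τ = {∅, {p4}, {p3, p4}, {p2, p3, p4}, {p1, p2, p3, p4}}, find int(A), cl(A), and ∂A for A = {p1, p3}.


int(A) = ∅, cl(A) = {p1, p2, p3}, ∂A = {p1, p2, p3}.

Closed sets in (X, τ) are complements of opens:
  closed(X, τ) = {∅, {p1}, {p1, p2}, {p1, p2, p3}, {p1, p2, p3, p4}}.
int(A) = ⋃ {U ∈ τ : U ⊆ A}. Opens contained in A: ∅.
Taking the union of these: int(A) = ∅.
cl(A) = ⋂ {C closed : A ⊆ C}. Closed sets containing A: {p1, p2, p3}, {p1, p2, p3, p4}.
Intersecting these: cl(A) = {p1, p2, p3}.
∂A = cl(A) ∖ int(A) = {p1, p2, p3} ∖ ∅ = {p1, p2, p3}.


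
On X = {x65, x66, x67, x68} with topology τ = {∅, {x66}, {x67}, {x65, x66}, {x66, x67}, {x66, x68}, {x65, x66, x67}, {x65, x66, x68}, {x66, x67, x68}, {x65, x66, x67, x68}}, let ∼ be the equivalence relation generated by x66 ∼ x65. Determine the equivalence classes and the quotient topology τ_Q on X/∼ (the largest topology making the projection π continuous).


X/∼ = {[x65=x66], [x67], [x68]}; |τ_Q| = 6.

Equivalence classes: [x65=x66], [x67], [x68].
Quotient map π: X → X/∼ sends x65 ↦ [x65=x66], x66 ↦ [x65=x66], x67 ↦ [x67], x68 ↦ [x68].
For each subset V ⊆ X/∼, compute π^{-1}(V) ⊆ X and check whether π^{-1}(V) ∈ τ. V is open in τ_Q iff π^{-1}(V) ∈ τ.
  V = {}: π^{-1}(V) = ∅ ∈ τ ✓.
  V = {[x65=x66]}: π^{-1}(V) = {x65, x66} ∈ τ ✓.
  V = {[x67]}: π^{-1}(V) = {x67} ∈ τ ✓.
  V = {[x65=x66], [x67]}: π^{-1}(V) = {x65, x66, x67} ∈ τ ✓.
  V = {[x68]}: π^{-1}(V) = {x68} ∉ τ ✗.
  V = {[x65=x66], [x68]}: π^{-1}(V) = {x65, x66, x68} ∈ τ ✓.
  V = {[x67], [x68]}: π^{-1}(V) = {x67, x68} ∉ τ ✗.
  V = {[x65=x66], [x67], [x68]}: π^{-1}(V) = {x65, x66, x67, x68} ∈ τ ✓.
Open sets in the quotient: τ_Q = {{}, {[x65=x66]}, {[x67]}, {[x65=x66], [x67]}, {[x65=x66], [x68]}, {[x65=x66], [x67], [x68]}} (6 elements).


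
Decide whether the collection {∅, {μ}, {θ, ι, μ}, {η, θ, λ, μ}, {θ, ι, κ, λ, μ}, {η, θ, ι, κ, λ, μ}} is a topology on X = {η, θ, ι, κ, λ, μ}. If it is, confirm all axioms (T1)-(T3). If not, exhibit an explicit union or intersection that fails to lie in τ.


τ is NOT a topology on X.

Axiom (T1): ∅ ∈ τ? Yes; X ∈ τ? Yes.
Axiom (T2/T3): check pairwise unions and intersections of members of τ.
Counterexample for (T3): {θ, ι, μ} ∩ {η, θ, λ, μ} = {θ, μ} ∉ τ. Therefore τ is NOT a topology.


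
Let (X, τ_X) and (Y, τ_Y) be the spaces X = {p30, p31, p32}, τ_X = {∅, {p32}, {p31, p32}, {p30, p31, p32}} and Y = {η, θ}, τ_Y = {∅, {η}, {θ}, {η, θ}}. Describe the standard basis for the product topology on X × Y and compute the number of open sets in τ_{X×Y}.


Basis B = {∅ × ∅, {p32} × {η}, {p32} × {θ}, {p31, p32} × {η}, {p31, p32} × {θ}, {p32} × {η, θ}, {p30, p31, p32} × {η}, {p30, p31, p32} × {θ}, {p31, p32} × {η, θ}, {p30, p31, p32} × {η, θ}}; |τ_{X×Y}| = 16.

Enumerate products U × V with U ∈ τ_X, V ∈ τ_Y (deduplicated):
  ∅ × ∅ = {} (∅)
  {p32} × {η} = {(p32,η)}
  {p32} × {θ} = {(p32,θ)}
  {p31, p32} × {η} = {(p31,η), (p32,η)}
  {p31, p32} × {θ} = {(p31,θ), (p32,θ)}
  {p32} × {η, θ} = {(p32,η), (p32,θ)}
  {p30, p31, p32} × {η} = {(p30,η), (p31,η), (p32,η)}
  {p30, p31, p32} × {θ} = {(p30,θ), (p31,θ), (p32,θ)}
  {p31, p32} × {η, θ} = {(p31,η), (p31,θ), (p32,η), (p32,θ)}
  {p30, p31, p32} × {η, θ} = {(p30,η), (p30,θ), (p31,η), (p31,θ), (p32,η), (p32,θ)}
These 10 distinct sets form the basis B.
Close under arbitrary unions to get τ_{X×Y}; counting gives |τ_{X×Y}| = 16.


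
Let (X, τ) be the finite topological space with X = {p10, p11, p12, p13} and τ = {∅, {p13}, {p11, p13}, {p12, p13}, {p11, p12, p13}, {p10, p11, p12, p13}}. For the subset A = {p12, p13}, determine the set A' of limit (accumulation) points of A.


A' = {p10, p11, p12}

For each x ∈ X, list the open sets U ∈ τ with x ∈ U, then check whether U ∩ (A ∖ {x}) ≠ ∅ for every such U.
  x = p10: opens ∋ x are {p10, p11, p12, p13}; each meets A ∖ {p10}, so x IS a limit point.
  x = p11: opens ∋ x are {p11, p13}, {p11, p12, p13}, {p10, p11, p12, p13}; each meets A ∖ {p11}, so x IS a limit point.
  x = p12: opens ∋ x are {p12, p13}, {p11, p12, p13}, {p10, p11, p12, p13}; each meets A ∖ {p12}, so x IS a limit point.
  x = p13: open {p13} ∋ x has {p13} ∩ (A ∖ {p13}) = ∅, so x is NOT a limit point.
Collecting: A' = {p10, p11, p12}.


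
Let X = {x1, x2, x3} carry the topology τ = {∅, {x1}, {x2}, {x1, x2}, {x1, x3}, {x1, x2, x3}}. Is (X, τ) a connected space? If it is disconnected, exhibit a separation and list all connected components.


(X, τ) is disconnected; components = [{x2}, {x1, x3}].

Find clopen sets (U ∈ τ with X ∖ U ∈ τ):
  U = ∅, X ∖ U = {x1, x2, x3} — both open, so U is clopen.
  U = {x2}, X ∖ U = {x1, x3} — both open, so U is clopen.
  U = {x1, x3}, X ∖ U = {x2} — both open, so U is clopen.
  U = {x1, x2, x3}, X ∖ U = ∅ — both open, so U is clopen.
Nontrivial clopen(s) exist: e.g. {x2}. So (X, τ) is disconnected.
Compute connected components by grouping points that agree on all clopens:
  component: {x2}
  component: {x1, x3}


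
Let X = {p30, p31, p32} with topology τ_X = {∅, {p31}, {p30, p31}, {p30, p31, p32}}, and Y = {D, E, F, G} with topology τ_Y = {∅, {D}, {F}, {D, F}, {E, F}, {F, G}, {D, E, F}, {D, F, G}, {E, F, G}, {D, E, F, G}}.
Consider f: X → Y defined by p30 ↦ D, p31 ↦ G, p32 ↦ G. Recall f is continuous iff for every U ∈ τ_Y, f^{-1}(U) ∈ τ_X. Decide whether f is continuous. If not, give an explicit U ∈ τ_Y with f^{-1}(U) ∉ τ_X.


f is NOT continuous.

Compute f^{-1}(U) for each U ∈ τ_Y:
  U = ∅: f^{-1}(U) = ∅ ∈ τ_X ✓.
  U = {D}: f^{-1}(U) = {p30} ∉ τ_X ✗.
  U = {F}: f^{-1}(U) = ∅ ∈ τ_X ✓.
  U = {D, F}: f^{-1}(U) = {p30} ∉ τ_X ✗.
  U = {E, F}: f^{-1}(U) = ∅ ∈ τ_X ✓.
  U = {F, G}: f^{-1}(U) = {p31, p32} ∉ τ_X ✗.
  U = {D, E, F}: f^{-1}(U) = {p30} ∉ τ_X ✗.
  U = {D, F, G}: f^{-1}(U) = {p30, p31, p32} ∈ τ_X ✓.
  U = {E, F, G}: f^{-1}(U) = {p31, p32} ∉ τ_X ✗.
  U = {D, E, F, G}: f^{-1}(U) = {p30, p31, p32} ∈ τ_X ✓.
Found U = {D} with f^{-1}(U) = {p30} not in τ_X. Therefore f is NOT continuous.


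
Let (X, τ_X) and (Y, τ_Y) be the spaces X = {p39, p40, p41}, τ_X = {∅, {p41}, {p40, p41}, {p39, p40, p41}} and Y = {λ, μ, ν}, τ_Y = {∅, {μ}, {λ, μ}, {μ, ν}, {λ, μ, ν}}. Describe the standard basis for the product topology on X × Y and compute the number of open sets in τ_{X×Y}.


Basis B = {∅ × ∅, {p41} × {μ}, {p40, p41} × {μ}, {p41} × {λ, μ}, {p41} × {μ, ν}, {p39, p40, p41} × {μ}, {p41} × {λ, μ, ν}, {p40, p41} × {λ, μ}, {p40, p41} × {μ, ν}, {p39, p40, p41} × {λ, μ}, {p39, p40, p41} × {μ, ν}, {p40, p41} × {λ, μ, ν}, {p39, p40, p41} × {λ, μ, ν}}; |τ_{X×Y}| = 30.

Enumerate products U × V with U ∈ τ_X, V ∈ τ_Y (deduplicated):
  ∅ × ∅ = {} (∅)
  {p41} × {μ} = {(p41,μ)}
  {p40, p41} × {μ} = {(p40,μ), (p41,μ)}
  {p41} × {λ, μ} = {(p41,λ), (p41,μ)}
  {p41} × {μ, ν} = {(p41,μ), (p41,ν)}
  {p39, p40, p41} × {μ} = {(p39,μ), (p40,μ), (p41,μ)}
  {p41} × {λ, μ, ν} = {(p41,λ), (p41,μ), (p41,ν)}
  {p40, p41} × {λ, μ} = {(p40,λ), (p40,μ), (p41,λ), (p41,μ)}
  {p40, p41} × {μ, ν} = {(p40,μ), (p40,ν), (p41,μ), (p41,ν)}
  {p39, p40, p41} × {λ, μ} = {(p39,λ), (p39,μ), (p40,λ), (p40,μ), (p41,λ), (p41,μ)}
  {p39, p40, p41} × {μ, ν} = {(p39,μ), (p39,ν), (p40,μ), (p40,ν), (p41,μ), (p41,ν)}
  {p40, p41} × {λ, μ, ν} = {(p40,λ), (p40,μ), (p40,ν), (p41,λ), (p41,μ), (p41,ν)}
  {p39, p40, p41} × {λ, μ, ν} = {(p39,λ), (p39,μ), (p39,ν), (p40,λ), (p40,μ), (p40,ν), (p41,λ), (p41,μ), (p41,ν)}
These 13 distinct sets form the basis B.
Close under arbitrary unions to get τ_{X×Y}; counting gives |τ_{X×Y}| = 30.


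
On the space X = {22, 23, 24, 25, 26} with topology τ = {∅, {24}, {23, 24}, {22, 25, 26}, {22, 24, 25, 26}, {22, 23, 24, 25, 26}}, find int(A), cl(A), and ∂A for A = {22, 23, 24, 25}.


int(A) = {23, 24}, cl(A) = {22, 23, 24, 25, 26}, ∂A = {22, 25, 26}.

Closed sets in (X, τ) are complements of opens:
  closed(X, τ) = {∅, {23}, {23, 24}, {22, 25, 26}, {22, 23, 25, 26}, {22, 23, 24, 25, 26}}.
int(A) = ⋃ {U ∈ τ : U ⊆ A}. Opens contained in A: ∅, {24}, {23, 24}.
Taking the union of these: int(A) = {23, 24}.
cl(A) = ⋂ {C closed : A ⊆ C}. Closed sets containing A: {22, 23, 24, 25, 26}.
Intersecting these: cl(A) = {22, 23, 24, 25, 26}.
∂A = cl(A) ∖ int(A) = {22, 23, 24, 25, 26} ∖ {23, 24} = {22, 25, 26}.


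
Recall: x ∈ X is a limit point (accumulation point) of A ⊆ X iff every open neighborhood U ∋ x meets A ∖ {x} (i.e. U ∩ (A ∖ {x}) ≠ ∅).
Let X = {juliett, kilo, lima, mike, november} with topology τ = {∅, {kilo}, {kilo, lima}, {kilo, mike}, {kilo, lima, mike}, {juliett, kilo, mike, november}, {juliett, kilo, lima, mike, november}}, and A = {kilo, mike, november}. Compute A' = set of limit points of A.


A' = {juliett, lima, mike, november}

For each x ∈ X, list the open sets U ∈ τ with x ∈ U, then check whether U ∩ (A ∖ {x}) ≠ ∅ for every such U.
  x = juliett: opens ∋ x are {juliett, kilo, mike, november}, {juliett, kilo, lima, mike, november}; each meets A ∖ {juliett}, so x IS a limit point.
  x = kilo: open {kilo} ∋ x has {kilo} ∩ (A ∖ {kilo}) = ∅, so x is NOT a limit point.
  x = lima: opens ∋ x are {kilo, lima}, {kilo, lima, mike}, {juliett, kilo, lima, mike, november}; each meets A ∖ {lima}, so x IS a limit point.
  x = mike: opens ∋ x are {kilo, mike}, {kilo, lima, mike}, {juliett, kilo, mike, november}, {juliett, kilo, lima, mike, november}; each meets A ∖ {mike}, so x IS a limit point.
  x = november: opens ∋ x are {juliett, kilo, mike, november}, {juliett, kilo, lima, mike, november}; each meets A ∖ {november}, so x IS a limit point.
Collecting: A' = {juliett, lima, mike, november}.


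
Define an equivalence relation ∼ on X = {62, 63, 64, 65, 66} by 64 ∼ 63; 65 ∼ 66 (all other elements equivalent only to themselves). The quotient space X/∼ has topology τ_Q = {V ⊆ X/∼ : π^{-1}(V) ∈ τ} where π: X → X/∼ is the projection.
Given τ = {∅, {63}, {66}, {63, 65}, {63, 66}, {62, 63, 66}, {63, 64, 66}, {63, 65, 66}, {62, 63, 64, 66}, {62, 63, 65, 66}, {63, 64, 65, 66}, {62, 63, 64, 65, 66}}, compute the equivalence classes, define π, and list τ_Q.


X/∼ = {[62], [63=64], [65=66]}; |τ_Q| = 3.

Equivalence classes: [62], [63=64], [65=66].
Quotient map π: X → X/∼ sends 62 ↦ [62], 63 ↦ [63=64], 64 ↦ [63=64], 65 ↦ [65=66], 66 ↦ [65=66].
For each subset V ⊆ X/∼, compute π^{-1}(V) ⊆ X and check whether π^{-1}(V) ∈ τ. V is open in τ_Q iff π^{-1}(V) ∈ τ.
  V = {}: π^{-1}(V) = ∅ ∈ τ ✓.
  V = {[62]}: π^{-1}(V) = {62} ∉ τ ✗.
  V = {[63=64]}: π^{-1}(V) = {63, 64} ∉ τ ✗.
  V = {[62], [63=64]}: π^{-1}(V) = {62, 63, 64} ∉ τ ✗.
  V = {[65=66]}: π^{-1}(V) = {65, 66} ∉ τ ✗.
  V = {[62], [65=66]}: π^{-1}(V) = {62, 65, 66} ∉ τ ✗.
  V = {[63=64], [65=66]}: π^{-1}(V) = {63, 64, 65, 66} ∈ τ ✓.
  V = {[62], [63=64], [65=66]}: π^{-1}(V) = {62, 63, 64, 65, 66} ∈ τ ✓.
Open sets in the quotient: τ_Q = {{}, {[63=64], [65=66]}, {[62], [63=64], [65=66]}} (3 elements).


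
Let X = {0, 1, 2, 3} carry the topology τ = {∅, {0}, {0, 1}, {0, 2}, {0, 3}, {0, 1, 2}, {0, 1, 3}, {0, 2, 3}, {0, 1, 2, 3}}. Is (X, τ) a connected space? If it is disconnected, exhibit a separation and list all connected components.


(X, τ) is connected.

Find clopen sets (U ∈ τ with X ∖ U ∈ τ):
  U = ∅, X ∖ U = {0, 1, 2, 3} — both open, so U is clopen.
  U = {0, 1, 2, 3}, X ∖ U = ∅ — both open, so U is clopen.
Only trivial clopens (∅ and X) exist, so (X, τ) is connected.
Compute connected components by grouping points that agree on all clopens:
  component: {0, 1, 2, 3}


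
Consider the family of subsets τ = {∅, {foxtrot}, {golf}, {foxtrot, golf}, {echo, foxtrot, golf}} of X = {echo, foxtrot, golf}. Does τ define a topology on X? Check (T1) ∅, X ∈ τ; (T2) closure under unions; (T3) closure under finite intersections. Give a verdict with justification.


τ IS a topology on X.

Axiom (T1): ∅ ∈ τ? Yes; X ∈ τ? Yes.
Axiom (T2/T3): check pairwise unions and intersections of members of τ.
All pairwise intersections and unions checked — each lies in τ. Therefore τ satisfies (T1), (T2), (T3): it IS a topology on X.


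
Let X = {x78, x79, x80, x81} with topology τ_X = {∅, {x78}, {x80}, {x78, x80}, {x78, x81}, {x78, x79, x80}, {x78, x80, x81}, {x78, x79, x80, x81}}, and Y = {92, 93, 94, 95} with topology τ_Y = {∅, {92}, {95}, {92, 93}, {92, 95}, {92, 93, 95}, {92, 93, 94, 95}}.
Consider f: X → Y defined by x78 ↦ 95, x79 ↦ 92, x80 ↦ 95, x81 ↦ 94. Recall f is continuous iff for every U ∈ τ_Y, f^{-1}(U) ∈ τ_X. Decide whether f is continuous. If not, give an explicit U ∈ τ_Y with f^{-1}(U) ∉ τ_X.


f is NOT continuous.

Compute f^{-1}(U) for each U ∈ τ_Y:
  U = ∅: f^{-1}(U) = ∅ ∈ τ_X ✓.
  U = {92}: f^{-1}(U) = {x79} ∉ τ_X ✗.
  U = {95}: f^{-1}(U) = {x78, x80} ∈ τ_X ✓.
  U = {92, 93}: f^{-1}(U) = {x79} ∉ τ_X ✗.
  U = {92, 95}: f^{-1}(U) = {x78, x79, x80} ∈ τ_X ✓.
  U = {92, 93, 95}: f^{-1}(U) = {x78, x79, x80} ∈ τ_X ✓.
  U = {92, 93, 94, 95}: f^{-1}(U) = {x78, x79, x80, x81} ∈ τ_X ✓.
Found U = {92} with f^{-1}(U) = {x79} not in τ_X. Therefore f is NOT continuous.


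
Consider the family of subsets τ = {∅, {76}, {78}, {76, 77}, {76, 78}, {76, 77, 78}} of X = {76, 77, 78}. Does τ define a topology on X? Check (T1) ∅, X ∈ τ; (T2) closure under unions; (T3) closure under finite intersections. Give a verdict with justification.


τ IS a topology on X.

Axiom (T1): ∅ ∈ τ? Yes; X ∈ τ? Yes.
Axiom (T2/T3): check pairwise unions and intersections of members of τ.
All pairwise intersections and unions checked — each lies in τ. Therefore τ satisfies (T1), (T2), (T3): it IS a topology on X.


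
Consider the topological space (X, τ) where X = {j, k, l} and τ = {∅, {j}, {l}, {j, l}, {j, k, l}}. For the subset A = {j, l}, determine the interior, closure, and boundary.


int(A) = {j, l}, cl(A) = {j, k, l}, ∂A = {k}.

Closed sets in (X, τ) are complements of opens:
  closed(X, τ) = {∅, {k}, {j, k}, {k, l}, {j, k, l}}.
int(A) = ⋃ {U ∈ τ : U ⊆ A}. Opens contained in A: ∅, {j}, {l}, {j, l}.
Taking the union of these: int(A) = {j, l}.
cl(A) = ⋂ {C closed : A ⊆ C}. Closed sets containing A: {j, k, l}.
Intersecting these: cl(A) = {j, k, l}.
∂A = cl(A) ∖ int(A) = {j, k, l} ∖ {j, l} = {k}.


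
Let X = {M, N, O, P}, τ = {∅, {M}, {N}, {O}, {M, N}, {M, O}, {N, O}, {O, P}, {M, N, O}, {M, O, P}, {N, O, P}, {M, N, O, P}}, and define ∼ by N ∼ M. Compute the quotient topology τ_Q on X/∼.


X/∼ = {[M=N], [O], [P]}; |τ_Q| = 6.

Equivalence classes: [M=N], [O], [P].
Quotient map π: X → X/∼ sends M ↦ [M=N], N ↦ [M=N], O ↦ [O], P ↦ [P].
For each subset V ⊆ X/∼, compute π^{-1}(V) ⊆ X and check whether π^{-1}(V) ∈ τ. V is open in τ_Q iff π^{-1}(V) ∈ τ.
  V = {}: π^{-1}(V) = ∅ ∈ τ ✓.
  V = {[M=N]}: π^{-1}(V) = {M, N} ∈ τ ✓.
  V = {[O]}: π^{-1}(V) = {O} ∈ τ ✓.
  V = {[M=N], [O]}: π^{-1}(V) = {M, N, O} ∈ τ ✓.
  V = {[P]}: π^{-1}(V) = {P} ∉ τ ✗.
  V = {[M=N], [P]}: π^{-1}(V) = {M, N, P} ∉ τ ✗.
  V = {[O], [P]}: π^{-1}(V) = {O, P} ∈ τ ✓.
  V = {[M=N], [O], [P]}: π^{-1}(V) = {M, N, O, P} ∈ τ ✓.
Open sets in the quotient: τ_Q = {{}, {[M=N]}, {[O]}, {[M=N], [O]}, {[O], [P]}, {[M=N], [O], [P]}} (6 elements).


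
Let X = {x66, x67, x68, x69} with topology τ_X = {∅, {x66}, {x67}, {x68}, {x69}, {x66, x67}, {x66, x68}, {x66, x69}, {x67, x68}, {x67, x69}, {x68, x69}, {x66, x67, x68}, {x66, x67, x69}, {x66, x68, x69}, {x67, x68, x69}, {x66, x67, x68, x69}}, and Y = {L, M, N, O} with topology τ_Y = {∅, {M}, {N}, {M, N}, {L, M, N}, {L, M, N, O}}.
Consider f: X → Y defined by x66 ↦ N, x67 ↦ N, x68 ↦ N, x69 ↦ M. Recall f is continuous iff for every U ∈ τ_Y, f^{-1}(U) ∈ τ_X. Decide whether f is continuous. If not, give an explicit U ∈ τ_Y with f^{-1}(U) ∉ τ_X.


f IS continuous.

Compute f^{-1}(U) for each U ∈ τ_Y:
  U = ∅: f^{-1}(U) = ∅ ∈ τ_X ✓.
  U = {M}: f^{-1}(U) = {x69} ∈ τ_X ✓.
  U = {N}: f^{-1}(U) = {x66, x67, x68} ∈ τ_X ✓.
  U = {M, N}: f^{-1}(U) = {x66, x67, x68, x69} ∈ τ_X ✓.
  U = {L, M, N}: f^{-1}(U) = {x66, x67, x68, x69} ∈ τ_X ✓.
  U = {L, M, N, O}: f^{-1}(U) = {x66, x67, x68, x69} ∈ τ_X ✓.
Every preimage lies in τ_X, so f IS continuous.


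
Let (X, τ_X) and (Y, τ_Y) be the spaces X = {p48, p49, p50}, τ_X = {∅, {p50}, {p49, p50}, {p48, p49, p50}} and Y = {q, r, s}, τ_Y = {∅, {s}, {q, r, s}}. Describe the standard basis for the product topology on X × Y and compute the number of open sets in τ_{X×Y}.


Basis B = {∅ × ∅, {p50} × {s}, {p49, p50} × {s}, {p48, p49, p50} × {s}, {p50} × {q, r, s}, {p49, p50} × {q, r, s}, {p48, p49, p50} × {q, r, s}}; |τ_{X×Y}| = 10.

Enumerate products U × V with U ∈ τ_X, V ∈ τ_Y (deduplicated):
  ∅ × ∅ = {} (∅)
  {p50} × {s} = {(p50,s)}
  {p49, p50} × {s} = {(p49,s), (p50,s)}
  {p48, p49, p50} × {s} = {(p48,s), (p49,s), (p50,s)}
  {p50} × {q, r, s} = {(p50,q), (p50,r), (p50,s)}
  {p49, p50} × {q, r, s} = {(p49,q), (p49,r), (p49,s), (p50,q), (p50,r), (p50,s)}
  {p48, p49, p50} × {q, r, s} = {(p48,q), (p48,r), (p48,s), (p49,q), (p49,r), (p49,s), (p50,q), (p50,r), (p50,s)}
These 7 distinct sets form the basis B.
Close under arbitrary unions to get τ_{X×Y}; counting gives |τ_{X×Y}| = 10.


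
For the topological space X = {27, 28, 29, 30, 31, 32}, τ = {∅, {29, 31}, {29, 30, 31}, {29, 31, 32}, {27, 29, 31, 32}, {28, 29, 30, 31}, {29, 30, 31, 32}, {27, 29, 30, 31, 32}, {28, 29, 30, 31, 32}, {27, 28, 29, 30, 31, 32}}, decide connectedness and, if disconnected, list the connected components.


(X, τ) is connected.

Find clopen sets (U ∈ τ with X ∖ U ∈ τ):
  U = ∅, X ∖ U = {27, 28, 29, 30, 31, 32} — both open, so U is clopen.
  U = {27, 28, 29, 30, 31, 32}, X ∖ U = ∅ — both open, so U is clopen.
Only trivial clopens (∅ and X) exist, so (X, τ) is connected.
Compute connected components by grouping points that agree on all clopens:
  component: {27, 28, 29, 30, 31, 32}


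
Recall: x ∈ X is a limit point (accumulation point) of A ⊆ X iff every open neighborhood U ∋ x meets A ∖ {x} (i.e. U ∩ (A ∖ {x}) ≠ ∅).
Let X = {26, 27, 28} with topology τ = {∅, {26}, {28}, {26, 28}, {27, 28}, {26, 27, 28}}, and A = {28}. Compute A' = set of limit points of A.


A' = {27}

For each x ∈ X, list the open sets U ∈ τ with x ∈ U, then check whether U ∩ (A ∖ {x}) ≠ ∅ for every such U.
  x = 26: open {26} ∋ x has {26} ∩ (A ∖ {26}) = ∅, so x is NOT a limit point.
  x = 27: opens ∋ x are {27, 28}, {26, 27, 28}; each meets A ∖ {27}, so x IS a limit point.
  x = 28: open {28} ∋ x has {28} ∩ (A ∖ {28}) = ∅, so x is NOT a limit point.
Collecting: A' = {27}.


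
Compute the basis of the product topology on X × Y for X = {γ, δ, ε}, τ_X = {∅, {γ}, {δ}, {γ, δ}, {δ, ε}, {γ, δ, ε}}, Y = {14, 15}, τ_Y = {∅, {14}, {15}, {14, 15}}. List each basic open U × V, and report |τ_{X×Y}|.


Basis B = {∅ × ∅, {γ} × {14}, {γ} × {15}, {δ} × {14}, {δ} × {15}, {γ} × {14, 15}, {γ, δ} × {14}, {γ, δ} × {15}, {δ} × {14, 15}, {δ, ε} × {14}, {δ, ε} × {15}, {γ, δ, ε} × {14}, {γ, δ, ε} × {15}, {γ, δ} × {14, 15}, {δ, ε} × {14, 15}, {γ, δ, ε} × {14, 15}}; |τ_{X×Y}| = 36.

Enumerate products U × V with U ∈ τ_X, V ∈ τ_Y (deduplicated):
  ∅ × ∅ = {} (∅)
  {γ} × {14} = {(γ,14)}
  {γ} × {15} = {(γ,15)}
  {δ} × {14} = {(δ,14)}
  {δ} × {15} = {(δ,15)}
  {γ} × {14, 15} = {(γ,14), (γ,15)}
  {γ, δ} × {14} = {(γ,14), (δ,14)}
  {γ, δ} × {15} = {(γ,15), (δ,15)}
  {δ} × {14, 15} = {(δ,14), (δ,15)}
  {δ, ε} × {14} = {(δ,14), (ε,14)}
  {δ, ε} × {15} = {(δ,15), (ε,15)}
  {γ, δ, ε} × {14} = {(γ,14), (δ,14), (ε,14)}
  {γ, δ, ε} × {15} = {(γ,15), (δ,15), (ε,15)}
  {γ, δ} × {14, 15} = {(γ,14), (γ,15), (δ,14), (δ,15)}
  {δ, ε} × {14, 15} = {(δ,14), (δ,15), (ε,14), (ε,15)}
  {γ, δ, ε} × {14, 15} = {(γ,14), (γ,15), (δ,14), (δ,15), (ε,14), (ε,15)}
These 16 distinct sets form the basis B.
Close under arbitrary unions to get τ_{X×Y}; counting gives |τ_{X×Y}| = 36.


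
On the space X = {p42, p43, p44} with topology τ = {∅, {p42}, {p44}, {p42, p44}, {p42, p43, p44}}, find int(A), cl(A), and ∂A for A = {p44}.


int(A) = {p44}, cl(A) = {p43, p44}, ∂A = {p43}.

Closed sets in (X, τ) are complements of opens:
  closed(X, τ) = {∅, {p43}, {p42, p43}, {p43, p44}, {p42, p43, p44}}.
int(A) = ⋃ {U ∈ τ : U ⊆ A}. Opens contained in A: ∅, {p44}.
Taking the union of these: int(A) = {p44}.
cl(A) = ⋂ {C closed : A ⊆ C}. Closed sets containing A: {p43, p44}, {p42, p43, p44}.
Intersecting these: cl(A) = {p43, p44}.
∂A = cl(A) ∖ int(A) = {p43, p44} ∖ {p44} = {p43}.


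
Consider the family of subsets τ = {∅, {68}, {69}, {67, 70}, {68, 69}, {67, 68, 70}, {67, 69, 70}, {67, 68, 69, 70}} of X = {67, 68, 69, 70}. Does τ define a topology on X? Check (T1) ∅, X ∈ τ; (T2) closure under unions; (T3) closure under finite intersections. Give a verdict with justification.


τ IS a topology on X.

Axiom (T1): ∅ ∈ τ? Yes; X ∈ τ? Yes.
Axiom (T2/T3): check pairwise unions and intersections of members of τ.
All pairwise intersections and unions checked — each lies in τ. Therefore τ satisfies (T1), (T2), (T3): it IS a topology on X.


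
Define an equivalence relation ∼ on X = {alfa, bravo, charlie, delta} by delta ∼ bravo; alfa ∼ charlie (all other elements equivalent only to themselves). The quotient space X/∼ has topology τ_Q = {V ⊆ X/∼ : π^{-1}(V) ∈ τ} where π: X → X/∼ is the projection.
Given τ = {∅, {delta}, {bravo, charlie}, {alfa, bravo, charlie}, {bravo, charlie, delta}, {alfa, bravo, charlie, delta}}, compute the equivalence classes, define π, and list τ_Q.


X/∼ = {[alfa=charlie], [bravo=delta]}; |τ_Q| = 2.

Equivalence classes: [alfa=charlie], [bravo=delta].
Quotient map π: X → X/∼ sends alfa ↦ [alfa=charlie], bravo ↦ [bravo=delta], charlie ↦ [alfa=charlie], delta ↦ [bravo=delta].
For each subset V ⊆ X/∼, compute π^{-1}(V) ⊆ X and check whether π^{-1}(V) ∈ τ. V is open in τ_Q iff π^{-1}(V) ∈ τ.
  V = {}: π^{-1}(V) = ∅ ∈ τ ✓.
  V = {[alfa=charlie]}: π^{-1}(V) = {alfa, charlie} ∉ τ ✗.
  V = {[bravo=delta]}: π^{-1}(V) = {bravo, delta} ∉ τ ✗.
  V = {[alfa=charlie], [bravo=delta]}: π^{-1}(V) = {alfa, bravo, charlie, delta} ∈ τ ✓.
Open sets in the quotient: τ_Q = {{}, {[alfa=charlie], [bravo=delta]}} (2 elements).


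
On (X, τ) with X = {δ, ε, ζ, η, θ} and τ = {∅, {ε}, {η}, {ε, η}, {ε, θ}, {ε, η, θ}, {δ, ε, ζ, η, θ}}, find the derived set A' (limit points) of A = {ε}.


A' = {δ, ζ, θ}

For each x ∈ X, list the open sets U ∈ τ with x ∈ U, then check whether U ∩ (A ∖ {x}) ≠ ∅ for every such U.
  x = δ: opens ∋ x are {δ, ε, ζ, η, θ}; each meets A ∖ {δ}, so x IS a limit point.
  x = ε: open {ε} ∋ x has {ε} ∩ (A ∖ {ε}) = ∅, so x is NOT a limit point.
  x = ζ: opens ∋ x are {δ, ε, ζ, η, θ}; each meets A ∖ {ζ}, so x IS a limit point.
  x = η: open {η} ∋ x has {η} ∩ (A ∖ {η}) = ∅, so x is NOT a limit point.
  x = θ: opens ∋ x are {ε, θ}, {ε, η, θ}, {δ, ε, ζ, η, θ}; each meets A ∖ {θ}, so x IS a limit point.
Collecting: A' = {δ, ζ, θ}.


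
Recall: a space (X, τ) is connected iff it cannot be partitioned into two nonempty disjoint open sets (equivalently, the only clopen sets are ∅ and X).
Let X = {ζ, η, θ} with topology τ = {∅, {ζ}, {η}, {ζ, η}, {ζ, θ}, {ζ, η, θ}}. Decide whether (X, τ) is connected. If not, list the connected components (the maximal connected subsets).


(X, τ) is disconnected; components = [{η}, {ζ, θ}].

Find clopen sets (U ∈ τ with X ∖ U ∈ τ):
  U = ∅, X ∖ U = {ζ, η, θ} — both open, so U is clopen.
  U = {η}, X ∖ U = {ζ, θ} — both open, so U is clopen.
  U = {ζ, θ}, X ∖ U = {η} — both open, so U is clopen.
  U = {ζ, η, θ}, X ∖ U = ∅ — both open, so U is clopen.
Nontrivial clopen(s) exist: e.g. {η}. So (X, τ) is disconnected.
Compute connected components by grouping points that agree on all clopens:
  component: {η}
  component: {ζ, θ}


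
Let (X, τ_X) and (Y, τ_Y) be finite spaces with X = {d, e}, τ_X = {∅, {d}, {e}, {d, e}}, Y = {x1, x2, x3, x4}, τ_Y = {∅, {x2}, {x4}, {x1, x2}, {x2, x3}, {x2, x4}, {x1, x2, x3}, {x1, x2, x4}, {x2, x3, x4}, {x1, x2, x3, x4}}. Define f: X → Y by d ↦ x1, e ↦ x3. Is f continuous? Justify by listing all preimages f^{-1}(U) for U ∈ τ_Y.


f IS continuous.

Compute f^{-1}(U) for each U ∈ τ_Y:
  U = ∅: f^{-1}(U) = ∅ ∈ τ_X ✓.
  U = {x2}: f^{-1}(U) = ∅ ∈ τ_X ✓.
  U = {x4}: f^{-1}(U) = ∅ ∈ τ_X ✓.
  U = {x1, x2}: f^{-1}(U) = {d} ∈ τ_X ✓.
  U = {x2, x3}: f^{-1}(U) = {e} ∈ τ_X ✓.
  U = {x2, x4}: f^{-1}(U) = ∅ ∈ τ_X ✓.
  U = {x1, x2, x3}: f^{-1}(U) = {d, e} ∈ τ_X ✓.
  U = {x1, x2, x4}: f^{-1}(U) = {d} ∈ τ_X ✓.
  U = {x2, x3, x4}: f^{-1}(U) = {e} ∈ τ_X ✓.
  U = {x1, x2, x3, x4}: f^{-1}(U) = {d, e} ∈ τ_X ✓.
Every preimage lies in τ_X, so f IS continuous.


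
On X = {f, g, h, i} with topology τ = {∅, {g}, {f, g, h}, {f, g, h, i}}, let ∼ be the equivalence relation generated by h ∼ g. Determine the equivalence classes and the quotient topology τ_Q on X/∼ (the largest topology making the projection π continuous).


X/∼ = {[f], [g=h], [i]}; |τ_Q| = 3.

Equivalence classes: [f], [g=h], [i].
Quotient map π: X → X/∼ sends f ↦ [f], g ↦ [g=h], h ↦ [g=h], i ↦ [i].
For each subset V ⊆ X/∼, compute π^{-1}(V) ⊆ X and check whether π^{-1}(V) ∈ τ. V is open in τ_Q iff π^{-1}(V) ∈ τ.
  V = {}: π^{-1}(V) = ∅ ∈ τ ✓.
  V = {[f]}: π^{-1}(V) = {f} ∉ τ ✗.
  V = {[g=h]}: π^{-1}(V) = {g, h} ∉ τ ✗.
  V = {[f], [g=h]}: π^{-1}(V) = {f, g, h} ∈ τ ✓.
  V = {[i]}: π^{-1}(V) = {i} ∉ τ ✗.
  V = {[f], [i]}: π^{-1}(V) = {f, i} ∉ τ ✗.
  V = {[g=h], [i]}: π^{-1}(V) = {g, h, i} ∉ τ ✗.
  V = {[f], [g=h], [i]}: π^{-1}(V) = {f, g, h, i} ∈ τ ✓.
Open sets in the quotient: τ_Q = {{}, {[f], [g=h]}, {[f], [g=h], [i]}} (3 elements).


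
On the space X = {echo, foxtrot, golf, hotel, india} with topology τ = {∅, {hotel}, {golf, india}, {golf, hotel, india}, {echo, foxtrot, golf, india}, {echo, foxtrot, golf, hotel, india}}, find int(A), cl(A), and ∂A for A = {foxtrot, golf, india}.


int(A) = {golf, india}, cl(A) = {echo, foxtrot, golf, india}, ∂A = {echo, foxtrot}.

Closed sets in (X, τ) are complements of opens:
  closed(X, τ) = {∅, {hotel}, {echo, foxtrot}, {echo, foxtrot, hotel}, {echo, foxtrot, golf, india}, {echo, foxtrot, golf, hotel, india}}.
int(A) = ⋃ {U ∈ τ : U ⊆ A}. Opens contained in A: ∅, {golf, india}.
Taking the union of these: int(A) = {golf, india}.
cl(A) = ⋂ {C closed : A ⊆ C}. Closed sets containing A: {echo, foxtrot, golf, india}, {echo, foxtrot, golf, hotel, india}.
Intersecting these: cl(A) = {echo, foxtrot, golf, india}.
∂A = cl(A) ∖ int(A) = {echo, foxtrot, golf, india} ∖ {golf, india} = {echo, foxtrot}.


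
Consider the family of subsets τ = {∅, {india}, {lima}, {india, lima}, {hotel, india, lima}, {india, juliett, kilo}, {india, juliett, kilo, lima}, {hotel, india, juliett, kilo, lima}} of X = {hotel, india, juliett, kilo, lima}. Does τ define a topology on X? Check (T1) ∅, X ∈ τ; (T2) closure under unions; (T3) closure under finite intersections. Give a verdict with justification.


τ IS a topology on X.

Axiom (T1): ∅ ∈ τ? Yes; X ∈ τ? Yes.
Axiom (T2/T3): check pairwise unions and intersections of members of τ.
All pairwise intersections and unions checked — each lies in τ. Therefore τ satisfies (T1), (T2), (T3): it IS a topology on X.
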